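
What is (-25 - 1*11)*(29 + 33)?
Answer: -2232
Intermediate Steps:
(-25 - 1*11)*(29 + 33) = (-25 - 11)*62 = -36*62 = -2232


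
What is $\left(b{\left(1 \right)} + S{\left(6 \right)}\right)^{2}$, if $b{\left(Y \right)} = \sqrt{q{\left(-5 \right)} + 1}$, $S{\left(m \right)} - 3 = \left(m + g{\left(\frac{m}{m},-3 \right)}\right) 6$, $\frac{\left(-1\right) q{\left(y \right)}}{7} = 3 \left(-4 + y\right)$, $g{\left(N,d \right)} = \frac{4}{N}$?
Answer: $\left(63 + \sqrt{190}\right)^{2} \approx 5895.8$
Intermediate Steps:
$q{\left(y \right)} = 84 - 21 y$ ($q{\left(y \right)} = - 7 \cdot 3 \left(-4 + y\right) = - 7 \left(-12 + 3 y\right) = 84 - 21 y$)
$S{\left(m \right)} = 27 + 6 m$ ($S{\left(m \right)} = 3 + \left(m + \frac{4}{m \frac{1}{m}}\right) 6 = 3 + \left(m + \frac{4}{1}\right) 6 = 3 + \left(m + 4 \cdot 1\right) 6 = 3 + \left(m + 4\right) 6 = 3 + \left(4 + m\right) 6 = 3 + \left(24 + 6 m\right) = 27 + 6 m$)
$b{\left(Y \right)} = \sqrt{190}$ ($b{\left(Y \right)} = \sqrt{\left(84 - -105\right) + 1} = \sqrt{\left(84 + 105\right) + 1} = \sqrt{189 + 1} = \sqrt{190}$)
$\left(b{\left(1 \right)} + S{\left(6 \right)}\right)^{2} = \left(\sqrt{190} + \left(27 + 6 \cdot 6\right)\right)^{2} = \left(\sqrt{190} + \left(27 + 36\right)\right)^{2} = \left(\sqrt{190} + 63\right)^{2} = \left(63 + \sqrt{190}\right)^{2}$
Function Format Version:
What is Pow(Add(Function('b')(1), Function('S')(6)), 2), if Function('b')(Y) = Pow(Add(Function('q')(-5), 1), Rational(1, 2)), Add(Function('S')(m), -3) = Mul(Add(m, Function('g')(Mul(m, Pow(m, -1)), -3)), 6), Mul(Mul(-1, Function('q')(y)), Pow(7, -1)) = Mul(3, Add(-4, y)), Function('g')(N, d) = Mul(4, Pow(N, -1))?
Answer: Pow(Add(63, Pow(190, Rational(1, 2))), 2) ≈ 5895.8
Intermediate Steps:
Function('q')(y) = Add(84, Mul(-21, y)) (Function('q')(y) = Mul(-7, Mul(3, Add(-4, y))) = Mul(-7, Add(-12, Mul(3, y))) = Add(84, Mul(-21, y)))
Function('S')(m) = Add(27, Mul(6, m)) (Function('S')(m) = Add(3, Mul(Add(m, Mul(4, Pow(Mul(m, Pow(m, -1)), -1))), 6)) = Add(3, Mul(Add(m, Mul(4, Pow(1, -1))), 6)) = Add(3, Mul(Add(m, Mul(4, 1)), 6)) = Add(3, Mul(Add(m, 4), 6)) = Add(3, Mul(Add(4, m), 6)) = Add(3, Add(24, Mul(6, m))) = Add(27, Mul(6, m)))
Function('b')(Y) = Pow(190, Rational(1, 2)) (Function('b')(Y) = Pow(Add(Add(84, Mul(-21, -5)), 1), Rational(1, 2)) = Pow(Add(Add(84, 105), 1), Rational(1, 2)) = Pow(Add(189, 1), Rational(1, 2)) = Pow(190, Rational(1, 2)))
Pow(Add(Function('b')(1), Function('S')(6)), 2) = Pow(Add(Pow(190, Rational(1, 2)), Add(27, Mul(6, 6))), 2) = Pow(Add(Pow(190, Rational(1, 2)), Add(27, 36)), 2) = Pow(Add(Pow(190, Rational(1, 2)), 63), 2) = Pow(Add(63, Pow(190, Rational(1, 2))), 2)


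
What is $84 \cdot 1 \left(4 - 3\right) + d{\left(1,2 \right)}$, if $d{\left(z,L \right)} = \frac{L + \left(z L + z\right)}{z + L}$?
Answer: $\frac{257}{3} \approx 85.667$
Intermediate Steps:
$d{\left(z,L \right)} = \frac{L + z + L z}{L + z}$ ($d{\left(z,L \right)} = \frac{L + \left(L z + z\right)}{L + z} = \frac{L + \left(z + L z\right)}{L + z} = \frac{L + z + L z}{L + z}$)
$84 \cdot 1 \left(4 - 3\right) + d{\left(1,2 \right)} = 84 \cdot 1 \left(4 - 3\right) + \frac{2 + 1 + 2 \cdot 1}{2 + 1} = 84 \cdot 1 \cdot 1 + \frac{2 + 1 + 2}{3} = 84 \cdot 1 + \frac{1}{3} \cdot 5 = 84 + \frac{5}{3} = \frac{257}{3}$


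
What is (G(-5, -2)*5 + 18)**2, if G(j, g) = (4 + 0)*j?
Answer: 6724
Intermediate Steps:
G(j, g) = 4*j
(G(-5, -2)*5 + 18)**2 = ((4*(-5))*5 + 18)**2 = (-20*5 + 18)**2 = (-100 + 18)**2 = (-82)**2 = 6724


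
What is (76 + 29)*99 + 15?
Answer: 10410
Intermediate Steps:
(76 + 29)*99 + 15 = 105*99 + 15 = 10395 + 15 = 10410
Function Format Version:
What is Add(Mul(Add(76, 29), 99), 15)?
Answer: 10410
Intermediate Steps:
Add(Mul(Add(76, 29), 99), 15) = Add(Mul(105, 99), 15) = Add(10395, 15) = 10410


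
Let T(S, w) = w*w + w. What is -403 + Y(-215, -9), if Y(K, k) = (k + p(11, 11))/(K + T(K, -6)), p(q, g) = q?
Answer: -74557/185 ≈ -403.01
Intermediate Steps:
T(S, w) = w + w² (T(S, w) = w² + w = w + w²)
Y(K, k) = (11 + k)/(30 + K) (Y(K, k) = (k + 11)/(K - 6*(1 - 6)) = (11 + k)/(K - 6*(-5)) = (11 + k)/(K + 30) = (11 + k)/(30 + K))
-403 + Y(-215, -9) = -403 + (11 - 9)/(30 - 215) = -403 + 2/(-185) = -403 - 1/185*2 = -403 - 2/185 = -74557/185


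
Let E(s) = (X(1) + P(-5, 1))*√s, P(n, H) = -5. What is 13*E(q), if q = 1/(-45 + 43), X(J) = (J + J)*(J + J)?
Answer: -13*I*√2/2 ≈ -9.1924*I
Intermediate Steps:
X(J) = 4*J² (X(J) = (2*J)*(2*J) = 4*J²)
q = -½ (q = 1/(-2) = -½ ≈ -0.50000)
E(s) = -√s (E(s) = (4*1² - 5)*√s = (4*1 - 5)*√s = (4 - 5)*√s = -√s)
13*E(q) = 13*(-√(-½)) = 13*(-I*√2/2) = -13*I*√2/2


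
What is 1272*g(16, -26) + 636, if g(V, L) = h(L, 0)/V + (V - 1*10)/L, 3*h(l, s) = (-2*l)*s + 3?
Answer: 10971/26 ≈ 421.96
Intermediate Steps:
h(l, s) = 1 - 2*l*s/3 (h(l, s) = ((-2*l)*s + 3)/3 = (-2*l*s + 3)/3 = (3 - 2*l*s)/3 = 1 - 2*l*s/3)
g(V, L) = 1/V + (-10 + V)/L (g(V, L) = (1 - ⅔*L*0)/V + (V - 1*10)/L = (1 + 0)/V + (V - 10)/L = 1/V + (-10 + V)/L)
1272*g(16, -26) + 636 = 1272*((-26 + 16*(-10 + 16))/(-26*16)) + 636 = 1272*(-1/26*1/16*(-26 + 16*6)) + 636 = 1272*(-1/26*1/16*(-26 + 96)) + 636 = 1272*(-1/26*1/16*70) + 636 = 1272*(-35/208) + 636 = -5565/26 + 636 = 10971/26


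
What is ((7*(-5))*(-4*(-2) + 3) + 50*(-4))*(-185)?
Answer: 108225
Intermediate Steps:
((7*(-5))*(-4*(-2) + 3) + 50*(-4))*(-185) = (-35*(8 + 3) - 200)*(-185) = (-35*11 - 200)*(-185) = (-385 - 200)*(-185) = -585*(-185) = 108225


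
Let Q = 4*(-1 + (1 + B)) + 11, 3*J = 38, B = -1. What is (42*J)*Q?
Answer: 3724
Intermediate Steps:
J = 38/3 (J = (⅓)*38 = 38/3 ≈ 12.667)
Q = 7 (Q = 4*(-1 + (1 - 1)) + 11 = 4*(-1 + 0) + 11 = 4*(-1) + 11 = -4 + 11 = 7)
(42*J)*Q = (42*(38/3))*7 = 532*7 = 3724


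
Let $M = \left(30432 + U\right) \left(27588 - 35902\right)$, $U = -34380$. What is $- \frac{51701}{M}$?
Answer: $- \frac{51701}{32823672} \approx -0.0015751$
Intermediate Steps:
$M = 32823672$ ($M = \left(30432 - 34380\right) \left(27588 - 35902\right) = \left(-3948\right) \left(-8314\right) = 32823672$)
$- \frac{51701}{M} = - \frac{51701}{32823672}$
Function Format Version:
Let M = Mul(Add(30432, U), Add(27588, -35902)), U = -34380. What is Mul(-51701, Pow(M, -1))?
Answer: Rational(-51701, 32823672) ≈ -0.0015751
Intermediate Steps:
M = 32823672 (M = Mul(Add(30432, -34380), Add(27588, -35902)) = Mul(-3948, -8314) = 32823672)
Mul(-51701, Pow(M, -1)) = Mul(-51701, Pow(32823672, -1)) = Mul(-51701, Rational(1, 32823672)) = Rational(-51701, 32823672)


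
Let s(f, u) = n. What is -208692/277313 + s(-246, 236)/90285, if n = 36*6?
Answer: -6260619204/8345734735 ≈ -0.75016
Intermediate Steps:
n = 216
s(f, u) = 216
-208692/277313 + s(-246, 236)/90285 = -208692/277313 + 216/90285 = -208692*1/277313 + 216*(1/90285) = -208692/277313 + 72/30095 = -6260619204/8345734735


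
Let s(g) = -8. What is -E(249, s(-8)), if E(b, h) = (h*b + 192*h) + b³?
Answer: -15434721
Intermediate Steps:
E(b, h) = b³ + 192*h + b*h (E(b, h) = (b*h + 192*h) + b³ = (192*h + b*h) + b³ = b³ + 192*h + b*h)
-E(249, s(-8)) = -(249³ + 192*(-8) + 249*(-8)) = -(15438249 - 1536 - 1992) = -1*15434721 = -15434721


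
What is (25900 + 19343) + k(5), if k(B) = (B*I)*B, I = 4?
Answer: 45343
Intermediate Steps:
k(B) = 4*B² (k(B) = (B*4)*B = (4*B)*B = 4*B²)
(25900 + 19343) + k(5) = (25900 + 19343) + 4*5² = 45243 + 4*25 = 45243 + 100 = 45343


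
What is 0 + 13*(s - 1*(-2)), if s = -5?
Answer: -39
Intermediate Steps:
0 + 13*(s - 1*(-2)) = 0 + 13*(-5 - 1*(-2)) = 0 + 13*(-5 + 2) = 0 + 13*(-3) = 0 - 39 = -39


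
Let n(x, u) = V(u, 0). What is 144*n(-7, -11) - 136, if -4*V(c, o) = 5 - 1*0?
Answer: -316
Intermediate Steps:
V(c, o) = -5/4 (V(c, o) = -(5 - 1*0)/4 = -(5 + 0)/4 = -¼*5 = -5/4)
n(x, u) = -5/4
144*n(-7, -11) - 136 = 144*(-5/4) - 136 = -180 - 136 = -316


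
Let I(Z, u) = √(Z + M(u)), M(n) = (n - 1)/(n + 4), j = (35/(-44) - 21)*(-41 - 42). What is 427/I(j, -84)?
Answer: 1708*√140173/63715 ≈ 10.036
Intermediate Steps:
j = 79597/44 (j = (35*(-1/44) - 21)*(-83) = (-35/44 - 21)*(-83) = -959/44*(-83) = 79597/44 ≈ 1809.0)
M(n) = (-1 + n)/(4 + n)
I(Z, u) = √(Z + (-1 + u)/(4 + u))
427/I(j, -84) = 427/(√((-1 - 84 + 79597*(4 - 84)/44)/(4 - 84))) = 427/(√((-1 - 84 + (79597/44)*(-80))/(-80))) = 427/(√(-(-1 - 84 - 1591940/11)/80)) = 427/(√(-1/80*(-1592875/11))) = 427/(√(318575/176)) = 427/((5*√140173/44)) = 427*(4*√140173/63715) = 1708*√140173/63715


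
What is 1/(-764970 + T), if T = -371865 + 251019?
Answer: -1/885816 ≈ -1.1289e-6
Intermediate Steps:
T = -120846
1/(-764970 + T) = 1/(-764970 - 120846) = 1/(-885816) = -1/885816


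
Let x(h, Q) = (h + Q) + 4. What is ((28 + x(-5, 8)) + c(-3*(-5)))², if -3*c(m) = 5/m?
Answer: 98596/81 ≈ 1217.2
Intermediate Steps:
x(h, Q) = 4 + Q + h (x(h, Q) = (Q + h) + 4 = 4 + Q + h)
c(m) = -5/(3*m)
((28 + x(-5, 8)) + c(-3*(-5)))² = ((28 + (4 + 8 - 5)) - 5/(3*((-3*(-5)))))² = ((28 + 7) - 5/3/15)² = (35 - 5/3*1/15)² = (35 - ⅑)² = (314/9)² = 98596/81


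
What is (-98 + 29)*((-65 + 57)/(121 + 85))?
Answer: 276/103 ≈ 2.6796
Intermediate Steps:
(-98 + 29)*((-65 + 57)/(121 + 85)) = -(-552)/206 = -69*(-4/103) = 276/103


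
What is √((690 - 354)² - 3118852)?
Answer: 2*I*√751489 ≈ 1733.8*I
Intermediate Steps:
√((690 - 354)² - 3118852) = √(336² - 3118852) = √(112896 - 3118852) = √(-3005956) = 2*I*√751489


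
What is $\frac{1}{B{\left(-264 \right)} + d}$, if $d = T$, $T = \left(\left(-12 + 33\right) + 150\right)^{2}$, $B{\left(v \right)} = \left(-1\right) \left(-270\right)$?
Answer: $\frac{1}{29511} \approx 3.3886 \cdot 10^{-5}$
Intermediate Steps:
$B{\left(v \right)} = 270$
$T = 29241$ ($T = \left(21 + 150\right)^{2} = 171^{2} = 29241$)
$d = 29241$
$\frac{1}{B{\left(-264 \right)} + d} = \frac{1}{270 + 29241} = \frac{1}{29511}$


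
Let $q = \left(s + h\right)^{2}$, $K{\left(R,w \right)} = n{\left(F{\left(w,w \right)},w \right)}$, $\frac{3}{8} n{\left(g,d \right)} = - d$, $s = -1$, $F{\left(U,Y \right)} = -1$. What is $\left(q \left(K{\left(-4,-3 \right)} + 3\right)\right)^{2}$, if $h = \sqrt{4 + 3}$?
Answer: $11132 - 3872 \sqrt{7} \approx 887.65$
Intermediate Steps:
$h = \sqrt{7} \approx 2.6458$
$n{\left(g,d \right)} = - \frac{8 d}{3}$ ($n{\left(g,d \right)} = \frac{8 \left(- d\right)}{3} = - \frac{8 d}{3}$)
$K{\left(R,w \right)} = - \frac{8 w}{3}$
$q = \left(-1 + \sqrt{7}\right)^{2} \approx 2.7085$
$\left(q \left(K{\left(-4,-3 \right)} + 3\right)\right)^{2} = \left(\left(1 - \sqrt{7}\right)^{2} \left(\left(- \frac{8}{3}\right) \left(-3\right) + 3\right)\right)^{2} = \left(\left(1 - \sqrt{7}\right)^{2} \left(8 + 3\right)\right)^{2} = \left(\left(1 - \sqrt{7}\right)^{2} \cdot 11\right)^{2} = \left(11 \left(1 - \sqrt{7}\right)^{2}\right)^{2} = 121 \left(1 - \sqrt{7}\right)^{4}$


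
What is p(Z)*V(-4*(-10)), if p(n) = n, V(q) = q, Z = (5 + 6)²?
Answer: 4840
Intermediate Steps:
Z = 121 (Z = 11² = 121)
p(Z)*V(-4*(-10)) = 121*(-4*(-10)) = 121*40 = 4840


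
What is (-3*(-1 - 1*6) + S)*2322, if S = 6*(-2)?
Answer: 20898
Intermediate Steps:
S = -12
(-3*(-1 - 1*6) + S)*2322 = (-3*(-1 - 1*6) - 12)*2322 = (-3*(-1 - 6) - 12)*2322 = (-3*(-7) - 12)*2322 = (21 - 12)*2322 = 9*2322 = 20898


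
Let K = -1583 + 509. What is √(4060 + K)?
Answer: √2986 ≈ 54.644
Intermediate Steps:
K = -1074
√(4060 + K) = √(4060 - 1074) = √2986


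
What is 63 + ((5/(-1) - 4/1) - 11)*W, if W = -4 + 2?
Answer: 103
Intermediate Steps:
W = -2
63 + ((5/(-1) - 4/1) - 11)*W = 63 + ((5/(-1) - 4/1) - 11)*(-2) = 63 + ((5*(-1) - 4*1) - 11)*(-2) = 63 + ((-5 - 4) - 11)*(-2) = 63 + (-9 - 11)*(-2) = 63 - 20*(-2) = 63 + 40 = 103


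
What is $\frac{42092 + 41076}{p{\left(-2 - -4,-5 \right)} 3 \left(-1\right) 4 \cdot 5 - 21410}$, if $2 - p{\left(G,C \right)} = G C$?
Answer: $- \frac{41584}{11065} \approx -3.7582$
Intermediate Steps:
$p{\left(G,C \right)} = 2 - C G$ ($p{\left(G,C \right)} = 2 - G C = 2 - C G$)
$\frac{42092 + 41076}{p{\left(-2 - -4,-5 \right)} 3 \left(-1\right) 4 \cdot 5 - 21410} = \frac{42092 + 41076}{\left(2 - - 5 \left(-2 - -4\right)\right) 3 \left(-1\right) 4 \cdot 5 - 21410} = \frac{83168}{\left(2 - - 5 \left(-2 + 4\right)\right) 3 \left(\left(-4\right) 5\right) - 21410} = \frac{83168}{\left(2 - \left(-5\right) 2\right) 3 \left(-20\right) - 21410} = \frac{83168}{\left(2 + 10\right) 3 \left(-20\right) - 21410} = \frac{83168}{12 \cdot 3 \left(-20\right) - 21410} = \frac{83168}{36 \left(-20\right) - 21410} = \frac{83168}{-720 - 21410} = \frac{83168}{-22130} = 83168 \left(- \frac{1}{22130}\right) = - \frac{41584}{11065}$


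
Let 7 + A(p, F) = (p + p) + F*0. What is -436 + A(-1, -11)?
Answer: -445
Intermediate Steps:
A(p, F) = -7 + 2*p (A(p, F) = -7 + ((p + p) + F*0) = -7 + (2*p + 0) = -7 + 2*p)
-436 + A(-1, -11) = -436 + (-7 + 2*(-1)) = -436 + (-7 - 2) = -436 - 9 = -445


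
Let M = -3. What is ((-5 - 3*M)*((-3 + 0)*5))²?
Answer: 3600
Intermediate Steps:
((-5 - 3*M)*((-3 + 0)*5))² = ((-5 - 3*(-3))*((-3 + 0)*5))² = ((-5 + 9)*(-3*5))² = (4*(-15))² = (-60)² = 3600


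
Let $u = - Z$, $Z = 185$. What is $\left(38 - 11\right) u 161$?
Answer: $-804195$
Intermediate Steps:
$u = -185$ ($u = \left(-1\right) 185 = -185$)
$\left(38 - 11\right) u 161 = \left(38 - 11\right) \left(-185\right) 161 = 27 \left(-185\right) 161 = \left(-4995\right) 161 = -804195$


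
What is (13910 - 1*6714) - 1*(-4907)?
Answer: 12103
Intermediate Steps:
(13910 - 1*6714) - 1*(-4907) = (13910 - 6714) + 4907 = 7196 + 4907 = 12103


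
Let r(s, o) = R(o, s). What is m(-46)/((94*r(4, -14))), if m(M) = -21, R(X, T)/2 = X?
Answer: 3/376 ≈ 0.0079787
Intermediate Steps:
R(X, T) = 2*X
r(s, o) = 2*o
m(-46)/((94*r(4, -14))) = -21/(94*(2*(-14))) = -21/(94*(-28)) = -21/(-2632) = -21*(-1/2632) = 3/376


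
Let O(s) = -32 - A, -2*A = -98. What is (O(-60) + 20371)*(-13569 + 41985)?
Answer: 576560640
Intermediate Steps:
A = 49 (A = -1/2*(-98) = 49)
O(s) = -81 (O(s) = -32 - 1*49 = -32 - 49 = -81)
(O(-60) + 20371)*(-13569 + 41985) = (-81 + 20371)*(-13569 + 41985) = 20290*28416 = 576560640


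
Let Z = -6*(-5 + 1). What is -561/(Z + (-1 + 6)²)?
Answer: -561/49 ≈ -11.449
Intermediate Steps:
Z = 24 (Z = -6*(-4) = -1*(-24) = 24)
-561/(Z + (-1 + 6)²) = -561/(24 + (-1 + 6)²) = -561/(24 + 5²) = -561/(24 + 25) = -561/49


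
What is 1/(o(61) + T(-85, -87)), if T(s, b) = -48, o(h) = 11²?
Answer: 1/73 ≈ 0.013699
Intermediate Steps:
o(h) = 121
1/(o(61) + T(-85, -87)) = 1/(121 - 48) = 1/73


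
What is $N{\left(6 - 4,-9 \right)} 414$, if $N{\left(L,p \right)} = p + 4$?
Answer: $-2070$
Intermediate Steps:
$N{\left(L,p \right)} = 4 + p$
$N{\left(6 - 4,-9 \right)} 414 = \left(4 - 9\right) 414 = \left(-5\right) 414 = -2070$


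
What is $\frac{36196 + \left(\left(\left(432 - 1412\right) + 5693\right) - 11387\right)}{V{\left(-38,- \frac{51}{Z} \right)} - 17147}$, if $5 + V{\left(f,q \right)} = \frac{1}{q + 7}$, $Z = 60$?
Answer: $- \frac{1815603}{1054838} \approx -1.7212$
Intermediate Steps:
$V{\left(f,q \right)} = -5 + \frac{1}{7 + q}$ ($V{\left(f,q \right)} = -5 + \frac{1}{q + 7} = -5 + \frac{1}{7 + q}$)
$\frac{36196 + \left(\left(\left(432 - 1412\right) + 5693\right) - 11387\right)}{V{\left(-38,- \frac{51}{Z} \right)} - 17147} = \frac{36196 + \left(\left(\left(432 - 1412\right) + 5693\right) - 11387\right)}{\frac{-34 - 5 \left(- \frac{51}{60}\right)}{7 - \frac{51}{60}} - 17147} = \frac{36196 + \left(\left(-980 + 5693\right) - 11387\right)}{\frac{-34 - 5 \left(\left(-51\right) \frac{1}{60}\right)}{7 - \frac{17}{20}} - 17147} = \frac{36196 + \left(4713 - 11387\right)}{\frac{-34 - - \frac{17}{4}}{7 - \frac{17}{20}} - 17147} = \frac{36196 - 6674}{\frac{-34 + \frac{17}{4}}{\frac{123}{20}} - 17147} = \frac{29522}{\frac{20}{123} \left(- \frac{119}{4}\right) - 17147} = \frac{29522}{- \frac{595}{123} - 17147} = \frac{29522}{- \frac{2109676}{123}} = 29522 \left(- \frac{123}{2109676}\right) = - \frac{1815603}{1054838}$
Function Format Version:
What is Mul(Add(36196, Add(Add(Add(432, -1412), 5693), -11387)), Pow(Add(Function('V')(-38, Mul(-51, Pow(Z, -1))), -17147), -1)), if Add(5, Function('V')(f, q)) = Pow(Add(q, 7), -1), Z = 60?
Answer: Rational(-1815603, 1054838) ≈ -1.7212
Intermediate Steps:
Function('V')(f, q) = Add(-5, Pow(Add(7, q), -1)) (Function('V')(f, q) = Add(-5, Pow(Add(q, 7), -1)) = Add(-5, Pow(Add(7, q), -1)))
Mul(Add(36196, Add(Add(Add(432, -1412), 5693), -11387)), Pow(Add(Function('V')(-38, Mul(-51, Pow(Z, -1))), -17147), -1)) = Mul(Add(36196, Add(Add(Add(432, -1412), 5693), -11387)), Pow(Add(Mul(Pow(Add(7, Mul(-51, Pow(60, -1))), -1), Add(-34, Mul(-5, Mul(-51, Pow(60, -1))))), -17147), -1)) = Mul(Add(36196, Add(Add(-980, 5693), -11387)), Pow(Add(Mul(Pow(Add(7, Mul(-51, Rational(1, 60))), -1), Add(-34, Mul(-5, Mul(-51, Rational(1, 60))))), -17147), -1)) = Mul(Add(36196, Add(4713, -11387)), Pow(Add(Mul(Pow(Add(7, Rational(-17, 20)), -1), Add(-34, Mul(-5, Rational(-17, 20)))), -17147), -1)) = Mul(Add(36196, -6674), Pow(Add(Mul(Pow(Rational(123, 20), -1), Add(-34, Rational(17, 4))), -17147), -1)) = Mul(29522, Pow(Add(Mul(Rational(20, 123), Rational(-119, 4)), -17147), -1)) = Mul(29522, Pow(Add(Rational(-595, 123), -17147), -1)) = Mul(29522, Pow(Rational(-2109676, 123), -1)) = Mul(29522, Rational(-123, 2109676)) = Rational(-1815603, 1054838)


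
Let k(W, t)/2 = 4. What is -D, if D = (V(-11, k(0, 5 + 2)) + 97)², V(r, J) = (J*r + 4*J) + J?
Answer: -2401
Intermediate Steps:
k(W, t) = 8 (k(W, t) = 2*4 = 8)
V(r, J) = 5*J + J*r (V(r, J) = (4*J + J*r) + J = 5*J + J*r)
D = 2401 (D = (8*(5 - 11) + 97)² = (8*(-6) + 97)² = (-48 + 97)² = 49² = 2401)
-D = -1*2401 = -2401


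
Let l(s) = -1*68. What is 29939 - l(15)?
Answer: 30007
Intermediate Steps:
l(s) = -68
29939 - l(15) = 29939 - 1*(-68) = 29939 + 68 = 30007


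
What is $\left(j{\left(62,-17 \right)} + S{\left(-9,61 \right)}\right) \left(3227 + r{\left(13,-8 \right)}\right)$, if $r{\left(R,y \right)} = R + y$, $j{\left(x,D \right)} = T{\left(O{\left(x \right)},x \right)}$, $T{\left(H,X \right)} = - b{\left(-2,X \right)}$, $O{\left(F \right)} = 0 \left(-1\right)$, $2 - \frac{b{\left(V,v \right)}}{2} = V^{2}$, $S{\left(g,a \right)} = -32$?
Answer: $-90496$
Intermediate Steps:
$b{\left(V,v \right)} = 4 - 2 V^{2}$
$O{\left(F \right)} = 0$
$T{\left(H,X \right)} = 4$ ($T{\left(H,X \right)} = - (4 - 2 \left(-2\right)^{2}) = - (4 - 8) = \left(-1\right) \left(-4\right) = 4$)
$j{\left(x,D \right)} = 4$
$\left(j{\left(62,-17 \right)} + S{\left(-9,61 \right)}\right) \left(3227 + r{\left(13,-8 \right)}\right) = \left(4 - 32\right) \left(3227 + \left(13 - 8\right)\right) = - 28 \left(3227 + 5\right) = \left(-28\right) 3232 = -90496$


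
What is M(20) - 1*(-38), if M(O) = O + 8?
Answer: 66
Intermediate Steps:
M(O) = 8 + O
M(20) - 1*(-38) = (8 + 20) - 1*(-38) = 28 + 38 = 66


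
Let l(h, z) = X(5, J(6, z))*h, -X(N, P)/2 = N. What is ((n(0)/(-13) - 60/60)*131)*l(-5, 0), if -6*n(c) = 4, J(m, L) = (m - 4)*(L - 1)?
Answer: -242350/39 ≈ -6214.1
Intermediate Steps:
J(m, L) = (-1 + L)*(-4 + m) (J(m, L) = (-4 + m)*(-1 + L) = (-1 + L)*(-4 + m))
X(N, P) = -2*N
l(h, z) = -10*h (l(h, z) = (-2*5)*h = -10*h)
n(c) = -2/3 (n(c) = -1/6*4 = -2/3)
((n(0)/(-13) - 60/60)*131)*l(-5, 0) = ((-2/3/(-13) - 60/60)*131)*(-10*(-5)) = ((-2/3*(-1/13) - 60*1/60)*131)*50 = ((2/39 - 1)*131)*50 = -37/39*131*50 = -4847/39*50 = -242350/39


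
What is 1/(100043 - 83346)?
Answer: 1/16697 ≈ 5.9891e-5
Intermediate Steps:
1/(100043 - 83346) = 1/16697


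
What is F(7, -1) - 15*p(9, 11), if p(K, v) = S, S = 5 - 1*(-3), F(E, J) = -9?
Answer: -129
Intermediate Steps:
S = 8 (S = 5 + 3 = 8)
p(K, v) = 8
F(7, -1) - 15*p(9, 11) = -9 - 15*8 = -9 - 120 = -129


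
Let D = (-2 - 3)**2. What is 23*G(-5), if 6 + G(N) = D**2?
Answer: 14237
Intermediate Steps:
D = 25 (D = (-5)**2 = 25)
G(N) = 619 (G(N) = -6 + 25**2 = -6 + 625 = 619)
23*G(-5) = 23*619 = 14237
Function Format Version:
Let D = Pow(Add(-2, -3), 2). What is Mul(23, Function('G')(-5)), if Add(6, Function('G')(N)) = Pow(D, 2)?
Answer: 14237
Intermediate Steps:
D = 25 (D = Pow(-5, 2) = 25)
Function('G')(N) = 619 (Function('G')(N) = Add(-6, Pow(25, 2)) = Add(-6, 625) = 619)
Mul(23, Function('G')(-5)) = Mul(23, 619) = 14237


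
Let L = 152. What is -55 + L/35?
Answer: -1773/35 ≈ -50.657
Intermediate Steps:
-55 + L/35 = -55 + 152/35 = -1773/35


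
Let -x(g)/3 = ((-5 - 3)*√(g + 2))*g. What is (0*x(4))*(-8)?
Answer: 0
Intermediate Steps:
x(g) = 24*g*√(2 + g) (x(g) = -3*(-5 - 3)*√(g + 2)*g = -3*(-8*√(2 + g))*g = -(-24)*g*√(2 + g) = 24*g*√(2 + g))
(0*x(4))*(-8) = (0*(24*4*√(2 + 4)))*(-8) = (0*(24*4*√6))*(-8) = (0*(96*√6))*(-8) = 0*(-8) = 0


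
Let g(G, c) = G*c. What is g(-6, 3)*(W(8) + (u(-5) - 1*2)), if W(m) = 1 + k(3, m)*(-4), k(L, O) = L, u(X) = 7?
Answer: 108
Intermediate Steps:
W(m) = -11 (W(m) = 1 + 3*(-4) = 1 - 12 = -11)
g(-6, 3)*(W(8) + (u(-5) - 1*2)) = (-6*3)*(-11 + (7 - 1*2)) = -18*(-11 + (7 - 2)) = -18*(-11 + 5) = -18*(-6) = 108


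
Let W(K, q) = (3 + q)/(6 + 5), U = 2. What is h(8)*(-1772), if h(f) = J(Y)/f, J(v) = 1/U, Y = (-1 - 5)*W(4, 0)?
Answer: -443/4 ≈ -110.75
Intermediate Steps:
W(K, q) = 3/11 + q/11 (W(K, q) = (3 + q)/11 = (3 + q)*(1/11) = 3/11 + q/11)
Y = -18/11 (Y = (-1 - 5)*(3/11 + (1/11)*0) = -6*(3/11 + 0) = -6*3/11 = -18/11 ≈ -1.6364)
J(v) = ½ (J(v) = 1/2 = ½)
h(f) = 1/(2*f)
h(8)*(-1772) = ((½)/8)*(-1772) = ((½)*(⅛))*(-1772) = (1/16)*(-1772) = -443/4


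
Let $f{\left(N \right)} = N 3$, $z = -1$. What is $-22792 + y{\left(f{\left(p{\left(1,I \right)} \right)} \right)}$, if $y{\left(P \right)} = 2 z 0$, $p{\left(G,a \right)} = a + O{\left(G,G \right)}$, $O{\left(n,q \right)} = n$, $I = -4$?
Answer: $-22792$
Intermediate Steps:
$p{\left(G,a \right)} = G + a$ ($p{\left(G,a \right)} = a + G = G + a$)
$f{\left(N \right)} = 3 N$
$y{\left(P \right)} = 0$ ($y{\left(P \right)} = 2 \left(-1\right) 0 = \left(-2\right) 0 = 0$)
$-22792 + y{\left(f{\left(p{\left(1,I \right)} \right)} \right)} = -22792 + 0 = -22792$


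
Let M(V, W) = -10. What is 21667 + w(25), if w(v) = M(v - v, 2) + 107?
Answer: 21764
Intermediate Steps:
w(v) = 97 (w(v) = -10 + 107 = 97)
21667 + w(25) = 21667 + 97 = 21764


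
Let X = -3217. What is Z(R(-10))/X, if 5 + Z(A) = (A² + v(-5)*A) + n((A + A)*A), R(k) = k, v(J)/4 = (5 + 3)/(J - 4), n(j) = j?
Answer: -2975/28953 ≈ -0.10275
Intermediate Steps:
v(J) = 32/(-4 + J) (v(J) = 4*((5 + 3)/(J - 4)) = 4*(8/(-4 + J)) = 32/(-4 + J))
Z(A) = -5 + 3*A² - 32*A/9 (Z(A) = -5 + ((A² + (32/(-4 - 5))*A) + (A + A)*A) = -5 + ((A² + (32/(-9))*A) + (2*A)*A) = -5 + ((A² + (32*(-⅑))*A) + 2*A²) = -5 + ((A² - 32*A/9) + 2*A²) = -5 + (3*A² - 32*A/9) = -5 + 3*A² - 32*A/9)
Z(R(-10))/X = (-5 + 3*(-10)² - 32/9*(-10))/(-3217) = (-5 + 3*100 + 320/9)*(-1/3217) = (-5 + 300 + 320/9)*(-1/3217) = (2975/9)*(-1/3217) = -2975/28953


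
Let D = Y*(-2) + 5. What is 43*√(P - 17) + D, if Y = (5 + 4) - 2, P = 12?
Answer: -9 + 43*I*√5 ≈ -9.0 + 96.151*I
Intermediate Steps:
Y = 7 (Y = 9 - 2 = 7)
D = -9 (D = 7*(-2) + 5 = -14 + 5 = -9)
43*√(P - 17) + D = 43*√(12 - 17) - 9 = 43*√(-5) - 9 = 43*(I*√5) - 9 = 43*I*√5 - 9 = -9 + 43*I*√5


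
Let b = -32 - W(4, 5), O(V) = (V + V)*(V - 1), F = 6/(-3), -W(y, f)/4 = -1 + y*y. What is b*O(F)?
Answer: 336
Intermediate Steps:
W(y, f) = 4 - 4*y² (W(y, f) = -4*(-1 + y*y) = -4*(-1 + y²) = 4 - 4*y²)
F = -2 (F = 6*(-⅓) = -2)
O(V) = 2*V*(-1 + V) (O(V) = (2*V)*(-1 + V) = 2*V*(-1 + V))
b = 28 (b = -32 - (4 - 4*4²) = -32 - (4 - 4*16) = -32 - (4 - 64) = -32 - 1*(-60) = -32 + 60 = 28)
b*O(F) = 28*(2*(-2)*(-1 - 2)) = 28*(2*(-2)*(-3)) = 28*12 = 336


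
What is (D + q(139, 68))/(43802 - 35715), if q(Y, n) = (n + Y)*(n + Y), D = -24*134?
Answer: 39633/8087 ≈ 4.9008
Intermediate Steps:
D = -3216
q(Y, n) = (Y + n)² (q(Y, n) = (Y + n)*(Y + n) = (Y + n)²)
(D + q(139, 68))/(43802 - 35715) = (-3216 + (139 + 68)²)/(43802 - 35715) = (-3216 + 207²)/8087 = (-3216 + 42849)*(1/8087) = 39633*(1/8087) = 39633/8087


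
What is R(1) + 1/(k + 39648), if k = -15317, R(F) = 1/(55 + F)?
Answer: 24387/1362536 ≈ 0.017898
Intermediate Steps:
R(1) + 1/(k + 39648) = 1/(55 + 1) + 1/(-15317 + 39648) = 1/56 + 1/24331 = 24387/1362536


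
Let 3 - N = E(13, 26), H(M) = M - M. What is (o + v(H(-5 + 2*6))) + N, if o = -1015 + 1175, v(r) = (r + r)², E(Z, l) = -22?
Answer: 185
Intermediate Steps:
H(M) = 0
v(r) = 4*r² (v(r) = (2*r)² = 4*r²)
N = 25 (N = 3 - 1*(-22) = 3 + 22 = 25)
o = 160
(o + v(H(-5 + 2*6))) + N = (160 + 4*0²) + 25 = (160 + 4*0) + 25 = (160 + 0) + 25 = 160 + 25 = 185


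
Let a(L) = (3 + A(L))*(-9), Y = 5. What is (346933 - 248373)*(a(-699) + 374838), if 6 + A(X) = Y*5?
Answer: 36924518400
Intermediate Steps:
A(X) = 19 (A(X) = -6 + 5*5 = -6 + 25 = 19)
a(L) = -198 (a(L) = (3 + 19)*(-9) = 22*(-9) = -198)
(346933 - 248373)*(a(-699) + 374838) = (346933 - 248373)*(-198 + 374838) = 98560*374640 = 36924518400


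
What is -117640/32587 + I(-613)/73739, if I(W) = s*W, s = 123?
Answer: -11131683173/2402932793 ≈ -4.6325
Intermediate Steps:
I(W) = 123*W
-117640/32587 + I(-613)/73739 = -117640/32587 + (123*(-613))/73739 = -117640*1/32587 - 75399*1/73739 = -117640/32587 - 75399/73739 = -11131683173/2402932793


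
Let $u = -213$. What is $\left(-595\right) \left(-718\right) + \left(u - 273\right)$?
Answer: $426724$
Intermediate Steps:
$\left(-595\right) \left(-718\right) + \left(u - 273\right) = \left(-595\right) \left(-718\right) - 486 = 427210 - 486 = 426724$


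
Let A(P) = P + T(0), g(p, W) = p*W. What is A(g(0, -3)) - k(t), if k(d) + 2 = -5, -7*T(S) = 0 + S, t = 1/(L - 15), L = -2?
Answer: 7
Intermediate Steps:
g(p, W) = W*p
t = -1/17 (t = 1/(-2 - 15) = 1/(-17) = -1/17 ≈ -0.058824)
T(S) = -S/7 (T(S) = -(0 + S)/7 = -S/7)
k(d) = -7 (k(d) = -2 - 5 = -7)
A(P) = P (A(P) = P - ⅐*0 = P + 0 = P)
A(g(0, -3)) - k(t) = -3*0 - 1*(-7) = 0 + 7 = 7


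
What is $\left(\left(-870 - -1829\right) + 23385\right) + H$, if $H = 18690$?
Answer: $43034$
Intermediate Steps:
$\left(\left(-870 - -1829\right) + 23385\right) + H = \left(\left(-870 - -1829\right) + 23385\right) + 18690 = \left(\left(-870 + 1829\right) + 23385\right) + 18690 = \left(959 + 23385\right) + 18690 = 24344 + 18690 = 43034$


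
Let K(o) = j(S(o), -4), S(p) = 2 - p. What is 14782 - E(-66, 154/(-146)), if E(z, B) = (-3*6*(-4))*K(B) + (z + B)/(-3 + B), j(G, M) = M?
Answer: 4455825/296 ≈ 15053.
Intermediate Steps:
K(o) = -4
E(z, B) = -288 + (B + z)/(-3 + B) (E(z, B) = (-3*6*(-4))*(-4) + (z + B)/(-3 + B) = -18*(-4)*(-4) + (B + z)/(-3 + B) = 72*(-4) + (B + z)/(-3 + B) = -288 + (B + z)/(-3 + B))
14782 - E(-66, 154/(-146)) = 14782 - (864 - 66 - 44198/(-146))/(-3 + 154/(-146)) = 14782 - (864 - 66 - 44198*(-1)/146)/(-3 + 154*(-1/146)) = 14782 - (864 - 66 - 287*(-77/73))/(-3 - 77/73) = 14782 - (864 - 66 + 22099/73)/(-296/73) = 14782 - (-73)*80353/(296*73) = 14782 - 1*(-80353/296) = 14782 + 80353/296 = 4455825/296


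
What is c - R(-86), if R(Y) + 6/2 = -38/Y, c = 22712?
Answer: 976726/43 ≈ 22715.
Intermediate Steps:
R(Y) = -3 - 38/Y
c - R(-86) = 22712 - (-3 - 38/(-86)) = 22712 - (-3 - 38*(-1/86)) = 22712 - (-3 + 19/43) = 22712 - 1*(-110/43) = 22712 + 110/43 = 976726/43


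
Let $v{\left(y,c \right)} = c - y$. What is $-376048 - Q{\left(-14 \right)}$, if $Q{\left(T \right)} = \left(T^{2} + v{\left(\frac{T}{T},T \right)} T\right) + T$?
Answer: $-376440$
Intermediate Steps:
$Q{\left(T \right)} = T + T^{2} + T \left(-1 + T\right)$ ($Q{\left(T \right)} = \left(T^{2} + \left(T - \frac{T}{T}\right) T\right) + T = \left(T^{2} + \left(T - 1\right) T\right) + T = \left(T^{2} + \left(-1 + T\right) T\right) + T = \left(T^{2} + T \left(-1 + T\right)\right) + T = T + T^{2} + T \left(-1 + T\right)$)
$-376048 - Q{\left(-14 \right)} = -376048 - 2 \left(-14\right)^{2} = -376048 - 2 \cdot 196 = -376048 - 392 = -376440$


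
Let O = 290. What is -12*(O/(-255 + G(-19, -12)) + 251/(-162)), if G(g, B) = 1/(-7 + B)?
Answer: 2108966/65421 ≈ 32.237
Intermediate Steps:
-12*(O/(-255 + G(-19, -12)) + 251/(-162)) = -12*(290/(-255 + 1/(-7 - 12)) + 251/(-162)) = -12*(290/(-255 + 1/(-19)) + 251*(-1/162)) = -12*(290/(-255 - 1/19) - 251/162) = -12*(290/(-4846/19) - 251/162) = -12*(290*(-19/4846) - 251/162) = -12*(-2755/2423 - 251/162) = -12*(-1054483/392526) = 2108966/65421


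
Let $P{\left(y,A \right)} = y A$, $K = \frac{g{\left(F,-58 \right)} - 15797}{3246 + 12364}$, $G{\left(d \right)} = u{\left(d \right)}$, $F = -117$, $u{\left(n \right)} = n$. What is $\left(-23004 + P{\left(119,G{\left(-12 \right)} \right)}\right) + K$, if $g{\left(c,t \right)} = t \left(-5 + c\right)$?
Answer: $- \frac{381392241}{15610} \approx -24433.0$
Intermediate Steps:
$G{\left(d \right)} = d$
$K = - \frac{8721}{15610}$ ($K = \frac{- 58 \left(-5 - 117\right) - 15797}{3246 + 12364} = \frac{\left(-58\right) \left(-122\right) - 15797}{15610} = \left(7076 - 15797\right) \frac{1}{15610} = \left(-8721\right) \frac{1}{15610} = - \frac{8721}{15610} \approx -0.55868$)
$P{\left(y,A \right)} = A y$
$\left(-23004 + P{\left(119,G{\left(-12 \right)} \right)}\right) + K = \left(-23004 - 1428\right) - \frac{8721}{15610} = -24432 - \frac{8721}{15610} = - \frac{381392241}{15610}$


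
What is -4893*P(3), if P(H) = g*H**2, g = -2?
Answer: 88074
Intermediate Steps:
P(H) = -2*H**2
-4893*P(3) = -(-9786)*3**2 = -(-9786)*9 = -4893*(-18) = 88074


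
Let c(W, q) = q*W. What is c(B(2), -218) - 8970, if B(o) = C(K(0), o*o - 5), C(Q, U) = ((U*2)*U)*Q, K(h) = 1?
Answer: -9406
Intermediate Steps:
C(Q, U) = 2*Q*U² (C(Q, U) = ((2*U)*U)*Q = (2*U²)*Q = 2*Q*U²)
B(o) = 2*(-5 + o²)² (B(o) = 2*1*(o*o - 5)² = 2*1*(o² - 5)² = 2*1*(-5 + o²)² = 2*(-5 + o²)²)
c(W, q) = W*q
c(B(2), -218) - 8970 = (2*(-5 + 2²)²)*(-218) - 8970 = (2*(-5 + 4)²)*(-218) - 8970 = (2*(-1)²)*(-218) - 8970 = (2*1)*(-218) - 8970 = 2*(-218) - 8970 = -436 - 8970 = -9406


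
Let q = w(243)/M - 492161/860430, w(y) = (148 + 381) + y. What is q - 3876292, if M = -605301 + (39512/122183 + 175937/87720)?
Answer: -21637706269854749353897167529/5582062205279675729070 ≈ -3.8763e+6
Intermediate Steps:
w(y) = 529 + y
M = -6487526243017649/10717892760 (M = -605301 + (39512*(1/122183) + 175937*(1/87720)) = -605301 + (39512/122183 + 175937/87720) = -605301 + 24962503111/10717892760 = -6487526243017649/10717892760 ≈ -6.0530e+5)
q = -3200026784562708959089/5582062205279675729070 (q = (529 + 243)/(-6487526243017649/10717892760) - 492161/860430 = 772*(-10717892760/6487526243017649) - 492161*1/860430 = -8274213210720/6487526243017649 - 492161/860430 = -3200026784562708959089/5582062205279675729070 ≈ -0.57327)
q - 3876292 = -3200026784562708959089/5582062205279675729070 - 3876292 = -21637706269854749353897167529/5582062205279675729070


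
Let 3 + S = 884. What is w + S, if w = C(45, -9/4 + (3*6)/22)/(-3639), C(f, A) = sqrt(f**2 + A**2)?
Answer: 881 - 3*sqrt(48449)/53372 ≈ 880.99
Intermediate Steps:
S = 881 (S = -3 + 884 = 881)
C(f, A) = sqrt(A**2 + f**2)
w = -3*sqrt(48449)/53372 (w = sqrt((-9/4 + (3*6)/22)**2 + 45**2)/(-3639) = sqrt((-9*1/4 + 18*(1/22))**2 + 2025)*(-1/3639) = sqrt((-9/4 + 9/11)**2 + 2025)*(-1/3639) = sqrt((-63/44)**2 + 2025)*(-1/3639) = sqrt(3969/1936 + 2025)*(-1/3639) = sqrt(3924369/1936)*(-1/3639) = (9*sqrt(48449)/44)*(-1/3639) = -3*sqrt(48449)/53372 ≈ -0.012372)
w + S = -3*sqrt(48449)/53372 + 881 = 881 - 3*sqrt(48449)/53372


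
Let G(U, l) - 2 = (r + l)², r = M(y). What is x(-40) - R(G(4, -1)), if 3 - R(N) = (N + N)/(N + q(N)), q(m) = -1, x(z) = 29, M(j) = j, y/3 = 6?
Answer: 4061/145 ≈ 28.007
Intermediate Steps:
y = 18 (y = 3*6 = 18)
r = 18
G(U, l) = 2 + (18 + l)²
R(N) = 3 - 2*N/(-1 + N) (R(N) = 3 - (N + N)/(N - 1) = 3 - 2*N/(-1 + N))
x(-40) - R(G(4, -1)) = 29 - (-3 + (2 + (18 - 1)²))/(-1 + (2 + (18 - 1)²)) = 29 - (-3 + (2 + 17²))/(-1 + (2 + 17²)) = 29 - (-3 + (2 + 289))/(-1 + (2 + 289)) = 29 - (-3 + 291)/(-1 + 291) = 29 - 288/290 = 29 - 1*144/145 = 29 - 144/145 = 4061/145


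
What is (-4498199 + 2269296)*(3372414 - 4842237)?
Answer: 3276092894169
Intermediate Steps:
(-4498199 + 2269296)*(3372414 - 4842237) = -2228903*(-1469823) = 3276092894169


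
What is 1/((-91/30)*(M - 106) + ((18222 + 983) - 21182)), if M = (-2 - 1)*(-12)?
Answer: -3/5294 ≈ -0.00056668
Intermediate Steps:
M = 36 (M = -3*(-12) = 36)
1/((-91/30)*(M - 106) + ((18222 + 983) - 21182)) = 1/((-91/30)*(36 - 106) + ((18222 + 983) - 21182)) = 1/(-91*1/30*(-70) + (19205 - 21182)) = 1/(-91/30*(-70) - 1977) = 1/(637/3 - 1977) = 1/(-5294/3) = -3/5294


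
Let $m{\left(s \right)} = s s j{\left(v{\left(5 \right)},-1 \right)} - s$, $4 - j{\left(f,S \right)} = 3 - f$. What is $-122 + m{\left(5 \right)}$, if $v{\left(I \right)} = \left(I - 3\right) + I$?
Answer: $73$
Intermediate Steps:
$v{\left(I \right)} = -3 + 2 I$ ($v{\left(I \right)} = \left(-3 + I\right) + I = -3 + 2 I$)
$j{\left(f,S \right)} = 1 + f$ ($j{\left(f,S \right)} = 4 - \left(3 - f\right) = 4 + \left(-3 + f\right) = 1 + f$)
$m{\left(s \right)} = - s + 8 s^{2}$ ($m{\left(s \right)} = s s \left(1 + \left(-3 + 2 \cdot 5\right)\right) - s = s^{2} \left(1 + \left(-3 + 10\right)\right) - s = s^{2} \left(1 + 7\right) - s = s^{2} \cdot 8 - s = 8 s^{2} - s = - s + 8 s^{2}$)
$-122 + m{\left(5 \right)} = -122 + 5 \left(-1 + 8 \cdot 5\right) = -122 + 5 \left(-1 + 40\right) = -122 + 5 \cdot 39 = -122 + 195 = 73$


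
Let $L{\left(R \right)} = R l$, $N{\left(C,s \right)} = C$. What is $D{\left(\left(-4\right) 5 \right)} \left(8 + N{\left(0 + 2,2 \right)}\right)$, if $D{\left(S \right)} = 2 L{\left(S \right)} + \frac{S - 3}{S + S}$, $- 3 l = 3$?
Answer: $\frac{1623}{4} \approx 405.75$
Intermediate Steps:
$l = -1$ ($l = \left(- \frac{1}{3}\right) 3 = -1$)
$L{\left(R \right)} = - R$ ($L{\left(R \right)} = R \left(-1\right) = - R$)
$D{\left(S \right)} = - 2 S + \frac{-3 + S}{2 S}$ ($D{\left(S \right)} = 2 \left(- S\right) + \frac{S - 3}{S + S} = - 2 S + \frac{-3 + S}{2 S}$)
$D{\left(\left(-4\right) 5 \right)} \left(8 + N{\left(0 + 2,2 \right)}\right) = \frac{-3 + \left(-4\right) 5 \left(1 - 4 \left(\left(-4\right) 5\right)\right)}{2 \left(\left(-4\right) 5\right)} \left(8 + \left(0 + 2\right)\right) = \frac{-3 - 20 \left(1 - -80\right)}{2 \left(-20\right)} \left(8 + 2\right) = \frac{1}{2} \left(- \frac{1}{20}\right) \left(-3 - 20 \left(1 + 80\right)\right) 10 = \frac{1}{2} \left(- \frac{1}{20}\right) \left(-3 - 1620\right) 10 = \frac{1}{2} \left(- \frac{1}{20}\right) \left(-1623\right) 10 = \frac{1623}{40} \cdot 10 = \frac{1623}{4}$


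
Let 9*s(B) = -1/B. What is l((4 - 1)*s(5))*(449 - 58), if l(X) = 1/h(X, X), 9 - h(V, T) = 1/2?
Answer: 46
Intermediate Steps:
s(B) = -1/(9*B) (s(B) = (-1/B)/9 = -1/(9*B))
h(V, T) = 17/2 (h(V, T) = 9 - 1/2 = 9 - 1*½ = 9 - ½ = 17/2)
l(X) = 2/17 (l(X) = 1/(17/2) = 2/17)
l((4 - 1)*s(5))*(449 - 58) = 2*(449 - 58)/17 = (2/17)*391 = 46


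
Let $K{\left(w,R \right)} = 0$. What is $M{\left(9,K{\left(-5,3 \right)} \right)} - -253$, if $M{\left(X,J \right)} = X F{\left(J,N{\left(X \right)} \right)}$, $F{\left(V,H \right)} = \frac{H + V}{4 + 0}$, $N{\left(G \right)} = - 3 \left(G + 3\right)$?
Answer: $172$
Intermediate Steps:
$N{\left(G \right)} = -9 - 3 G$ ($N{\left(G \right)} = - 3 \left(3 + G\right) = -9 - 3 G$)
$F{\left(V,H \right)} = \frac{H}{4} + \frac{V}{4}$ ($F{\left(V,H \right)} = \frac{H + V}{4} = \left(H + V\right) \frac{1}{4} = \frac{H}{4} + \frac{V}{4}$)
$M{\left(X,J \right)} = X \left(- \frac{9}{4} - \frac{3 X}{4} + \frac{J}{4}\right)$ ($M{\left(X,J \right)} = X \left(\frac{-9 - 3 X}{4} + \frac{J}{4}\right) = X \left(\left(- \frac{9}{4} - \frac{3 X}{4}\right) + \frac{J}{4}\right) = X \left(- \frac{9}{4} - \frac{3 X}{4} + \frac{J}{4}\right)$)
$M{\left(9,K{\left(-5,3 \right)} \right)} - -253 = \frac{1}{4} \cdot 9 \left(-9 + 0 - 27\right) - -253 = \frac{1}{4} \cdot 9 \left(-9 + 0 - 27\right) + 253 = \frac{1}{4} \cdot 9 \left(-36\right) + 253 = -81 + 253 = 172$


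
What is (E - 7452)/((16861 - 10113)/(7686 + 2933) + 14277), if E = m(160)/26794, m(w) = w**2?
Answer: -151429433948/290167940681 ≈ -0.52187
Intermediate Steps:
E = 12800/13397 (E = 160**2/26794 = 25600*(1/26794) = 12800/13397 ≈ 0.95544)
(E - 7452)/((16861 - 10113)/(7686 + 2933) + 14277) = (12800/13397 - 7452)/((16861 - 10113)/(7686 + 2933) + 14277) = -99821644/(13397*(6748/10619 + 14277)) = -99821644/(13397*(6748*(1/10619) + 14277)) = -99821644/(13397*(964/1517 + 14277)) = -99821644/(13397*21659173/1517) = -99821644/13397*1517/21659173 = -151429433948/290167940681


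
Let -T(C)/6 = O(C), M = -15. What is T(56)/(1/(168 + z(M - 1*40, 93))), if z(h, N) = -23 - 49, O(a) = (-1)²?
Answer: -576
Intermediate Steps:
O(a) = 1
T(C) = -6 (T(C) = -6*1 = -6)
z(h, N) = -72
T(56)/(1/(168 + z(M - 1*40, 93))) = -6/(1/(168 - 72)) = -6/(1/96) = -6/1/96 = -6*96 = -576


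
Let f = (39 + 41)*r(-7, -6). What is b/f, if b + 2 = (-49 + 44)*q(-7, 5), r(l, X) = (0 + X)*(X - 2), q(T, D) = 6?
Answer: -1/120 ≈ -0.0083333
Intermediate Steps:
r(l, X) = X*(-2 + X)
f = 3840 (f = (39 + 41)*(-6*(-2 - 6)) = 80*(-6*(-8)) = 80*48 = 3840)
b = -32 (b = -2 + (-49 + 44)*6 = -2 - 5*6 = -2 - 30 = -32)
b/f = -32/3840 = -32*1/3840 = -1/120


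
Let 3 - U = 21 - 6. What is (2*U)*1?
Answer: -24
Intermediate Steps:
U = -12 (U = 3 - (21 - 6) = 3 - 1*15 = 3 - 15 = -12)
(2*U)*1 = (2*(-12))*1 = -24*1 = -24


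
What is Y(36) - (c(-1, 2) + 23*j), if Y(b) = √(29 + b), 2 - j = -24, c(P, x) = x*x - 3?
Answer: -599 + √65 ≈ -590.94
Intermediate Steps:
c(P, x) = -3 + x² (c(P, x) = x² - 3 = -3 + x²)
j = 26 (j = 2 - 1*(-24) = 2 + 24 = 26)
Y(36) - (c(-1, 2) + 23*j) = √(29 + 36) - ((-3 + 2²) + 23*26) = √65 - ((-3 + 4) + 598) = √65 - (1 + 598) = √65 - 1*599 = √65 - 599 = -599 + √65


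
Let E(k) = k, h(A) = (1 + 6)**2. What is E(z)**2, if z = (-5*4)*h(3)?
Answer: 960400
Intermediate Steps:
h(A) = 49 (h(A) = 7**2 = 49)
z = -980 (z = -5*4*49 = -20*49 = -980)
E(z)**2 = (-980)**2 = 960400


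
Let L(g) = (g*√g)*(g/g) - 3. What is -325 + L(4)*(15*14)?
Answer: 725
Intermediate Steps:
L(g) = -3 + g^(3/2) (L(g) = g^(3/2)*1 - 3 = g^(3/2) - 3 = -3 + g^(3/2))
-325 + L(4)*(15*14) = -325 + (-3 + 4^(3/2))*(15*14) = -325 + (-3 + 8)*210 = -325 + 5*210 = -325 + 1050 = 725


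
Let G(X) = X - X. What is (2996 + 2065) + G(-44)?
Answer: 5061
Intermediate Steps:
G(X) = 0
(2996 + 2065) + G(-44) = (2996 + 2065) + 0 = 5061 + 0 = 5061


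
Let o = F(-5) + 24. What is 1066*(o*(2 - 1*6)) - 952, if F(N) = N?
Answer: -81968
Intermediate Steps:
o = 19 (o = -5 + 24 = 19)
1066*(o*(2 - 1*6)) - 952 = 1066*(19*(2 - 1*6)) - 952 = 1066*(19*(2 - 6)) - 952 = 1066*(19*(-4)) - 952 = 1066*(-76) - 952 = -81016 - 952 = -81968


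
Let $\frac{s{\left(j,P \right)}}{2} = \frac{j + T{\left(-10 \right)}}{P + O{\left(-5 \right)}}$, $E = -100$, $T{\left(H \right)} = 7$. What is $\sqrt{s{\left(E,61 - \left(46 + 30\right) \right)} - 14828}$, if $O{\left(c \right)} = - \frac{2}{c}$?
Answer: $\frac{i \sqrt{78950522}}{73} \approx 121.72 i$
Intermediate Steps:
$s{\left(j,P \right)} = \frac{2 \left(7 + j\right)}{\frac{2}{5} + P}$ ($s{\left(j,P \right)} = 2 \frac{j + 7}{P - \frac{2}{-5}} = 2 \frac{7 + j}{P - - \frac{2}{5}} = 2 \frac{7 + j}{P + \frac{2}{5}} = 2 \frac{7 + j}{\frac{2}{5} + P} = \frac{2 \left(7 + j\right)}{\frac{2}{5} + P}$)
$\sqrt{s{\left(E,61 - \left(46 + 30\right) \right)} - 14828} = \sqrt{\frac{10 \left(7 - 100\right)}{2 + 5 \left(61 - \left(46 + 30\right)\right)} - 14828} = \sqrt{10 \frac{1}{2 + 5 \left(61 - 76\right)} \left(-93\right) - 14828} = \sqrt{10 \frac{1}{2 + 5 \left(-15\right)} \left(-93\right) - 14828} = \sqrt{10 \frac{1}{2 - 75} \left(-93\right) - 14828} = \sqrt{10 \frac{1}{-73} \left(-93\right) - 14828} = \sqrt{10 \left(- \frac{1}{73}\right) \left(-93\right) - 14828} = \sqrt{\frac{930}{73} - 14828} = \sqrt{- \frac{1081514}{73}} = \frac{i \sqrt{78950522}}{73}$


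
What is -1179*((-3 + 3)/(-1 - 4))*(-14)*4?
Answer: 0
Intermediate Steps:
-1179*((-3 + 3)/(-1 - 4))*(-14)*4 = -1179*(0/(-5))*(-14)*4 = -1179*(0*(-⅕))*(-14)*4 = -1179*0*(-14)*4 = -0*4 = -1179*0 = 0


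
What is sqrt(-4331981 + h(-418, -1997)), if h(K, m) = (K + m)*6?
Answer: I*sqrt(4346471) ≈ 2084.8*I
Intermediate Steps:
h(K, m) = 6*K + 6*m
sqrt(-4331981 + h(-418, -1997)) = sqrt(-4331981 + (6*(-418) + 6*(-1997))) = sqrt(-4331981 + (-2508 - 11982)) = sqrt(-4331981 - 14490) = sqrt(-4346471) = I*sqrt(4346471)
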